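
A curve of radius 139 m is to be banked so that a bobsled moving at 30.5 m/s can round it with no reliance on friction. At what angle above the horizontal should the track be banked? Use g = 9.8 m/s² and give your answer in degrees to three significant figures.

With no friction, the horizontal component of the normal force provides the centripetal force: N sinθ = mv²/r, while N cosθ = mg vertically.
Dividing: tanθ = v²/(r g) = (30.5)²/(139 × 9.8) = 930.2/1362 = 0.6829.
θ = arctan(0.6829) = 34.33°.

34.3°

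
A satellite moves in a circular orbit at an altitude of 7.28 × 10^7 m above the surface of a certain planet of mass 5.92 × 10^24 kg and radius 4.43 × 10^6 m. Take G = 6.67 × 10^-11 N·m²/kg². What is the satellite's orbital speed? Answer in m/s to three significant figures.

2260 m/s

Orbital radius r = R + h = 4.43 × 10^6 + 7.28 × 10^7 = 7.723 × 10^7 m.
Gravity supplies the centripetal force: G M m / r² = m v² / r, so v = √(GM/r).
v = √(6.67 × 10^-11 × 5.92 × 10^24 / 7.723 × 10^7) = √(5.113 × 10^6) = 2261 m/s.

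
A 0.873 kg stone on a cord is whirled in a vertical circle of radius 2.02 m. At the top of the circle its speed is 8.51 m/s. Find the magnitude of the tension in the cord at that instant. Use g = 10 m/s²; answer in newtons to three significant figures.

At the top, both T and the weight mg point inward (toward the centre), so T + mg = mv²/r.
T = m(v²/r − g) = 0.873 × ((8.51)²/2.02 − 10.0) = 0.873 × (35.85 − 10.0) = 0.873 × 25.85 = 22.57 N.

22.6 N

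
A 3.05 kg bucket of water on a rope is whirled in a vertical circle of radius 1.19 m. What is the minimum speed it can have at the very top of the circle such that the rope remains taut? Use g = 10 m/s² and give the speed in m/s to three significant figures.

At the top, both weight mg and T point toward the centre: T + mg = mv²/r.
At minimum speed T → 0, so mg = mv_min²/r ⇒ v_min = √(g r) = √(10.0 × 1.19) = 3.450 m/s.

3.45 m/s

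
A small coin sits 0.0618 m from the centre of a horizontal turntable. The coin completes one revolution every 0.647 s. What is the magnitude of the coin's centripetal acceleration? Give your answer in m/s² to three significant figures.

5.83 m/s²

v = 2πr/T = 2π × 0.0618/0.647 = 0.6002 m/s.
a_c = v²/r = (0.6002)²/0.0618 = 0.3602/0.0618 = 5.828 m/s².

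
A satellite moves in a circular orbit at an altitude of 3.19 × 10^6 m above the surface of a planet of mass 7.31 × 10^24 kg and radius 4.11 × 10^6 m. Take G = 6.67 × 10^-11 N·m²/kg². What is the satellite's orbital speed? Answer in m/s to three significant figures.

8170 m/s

Orbital radius r = R + h = 4.11 × 10^6 + 3.19 × 10^6 = 7.300 × 10^6 m.
Gravity supplies the centripetal force: G M m / r² = m v² / r, so v = √(GM/r).
v = √(6.67 × 10^-11 × 7.31 × 10^24 / 7.300 × 10^6) = √(6.679 × 10^7) = 8173 m/s.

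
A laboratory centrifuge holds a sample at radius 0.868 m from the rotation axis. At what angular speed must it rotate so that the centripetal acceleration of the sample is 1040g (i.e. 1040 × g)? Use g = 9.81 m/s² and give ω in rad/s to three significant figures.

Centripetal acceleration a_c = ω²r. Setting ω²r = 1040g:
ω = √(1040g / r) = √(1040 × 9.81 / 0.868) = √11750 = 108.4 rad/s.

108 rad/s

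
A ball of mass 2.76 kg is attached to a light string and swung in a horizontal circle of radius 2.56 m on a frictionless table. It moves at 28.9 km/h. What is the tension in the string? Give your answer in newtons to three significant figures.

69.5 N

v = 28.9 km/h = 28.9/3.6 = 8.028 m/s.
The tension is the only horizontal force, so it supplies the full centripetal force: T = m v²/r = 2.76 × (8.028)²/2.56 = 2.76 × 64.45/2.56 = 69.48 N.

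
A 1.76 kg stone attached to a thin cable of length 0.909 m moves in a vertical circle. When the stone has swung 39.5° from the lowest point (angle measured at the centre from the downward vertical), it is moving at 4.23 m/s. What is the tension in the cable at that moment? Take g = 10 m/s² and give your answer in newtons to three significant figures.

Take the radial direction toward the centre of the circle as positive. The component of the weight along the string toward the centre is −mg cos φ (φ measured from the bottom), so Newton's second law along the string gives T − mg cos φ = m v²/r.
cos 39.5° = 0.7716, so T = m(v²/r + g cos φ) = 1.76 × ((4.23)²/0.909 + 10.0 × 0.7716) = 1.76 × (19.68 + (7.716)) = 1.76 × 27.40 = 48.22 N.

48.2 N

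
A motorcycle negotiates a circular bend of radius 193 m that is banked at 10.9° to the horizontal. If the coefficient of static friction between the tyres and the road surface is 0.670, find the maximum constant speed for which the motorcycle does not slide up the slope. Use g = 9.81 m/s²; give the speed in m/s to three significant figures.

43.3 m/s

At the maximum speed, friction acts down the slope at its limiting value f = μN. Radially (horizontal, toward centre): N sinθ + μN cosθ = mv²/r. Vertically: N cosθ − μN sinθ = mg.
Dividing: v² = r g (sinθ + μcosθ)/(cosθ − μsinθ).
sinθ + μcosθ = 0.1891 + 0.670×0.9820 = 0.8470; cosθ − μsinθ = 0.9820 − 0.670×0.1891 = 0.8553.
v² = 193 × 9.81 × 0.8470/0.8553 = 1875 m²/s², so v = 43.30 m/s.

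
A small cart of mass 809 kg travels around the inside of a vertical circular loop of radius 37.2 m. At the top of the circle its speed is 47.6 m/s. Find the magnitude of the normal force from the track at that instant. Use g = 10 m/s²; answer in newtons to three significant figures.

At the top, both N and the weight mg point inward (toward the centre), so N + mg = mv²/r.
N = m(v²/r − g) = 809 × ((47.6)²/37.2 − 10.0) = 809 × (60.91 − 10.0) = 809 × 50.91 = 41180 N.

41200 N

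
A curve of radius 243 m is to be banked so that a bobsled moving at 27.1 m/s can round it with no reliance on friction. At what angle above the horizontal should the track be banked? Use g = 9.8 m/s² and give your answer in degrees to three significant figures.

17.1°

With no friction, the horizontal component of the normal force provides the centripetal force: N sinθ = mv²/r, while N cosθ = mg vertically.
Dividing: tanθ = v²/(r g) = (27.1)²/(243 × 9.8) = 734.4/2381 = 0.3084.
θ = arctan(0.3084) = 17.14°.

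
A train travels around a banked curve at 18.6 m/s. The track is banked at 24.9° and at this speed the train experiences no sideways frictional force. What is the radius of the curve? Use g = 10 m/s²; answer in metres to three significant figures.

Frictionless banking: tanθ = v²/(rg), so r = v²/(g tanθ).
r = (18.6)²/(10.0 × tan 24.9°) = 346.0/(10.0 × 0.4642) = 346.0/4.642 = 74.53 m.

74.5 m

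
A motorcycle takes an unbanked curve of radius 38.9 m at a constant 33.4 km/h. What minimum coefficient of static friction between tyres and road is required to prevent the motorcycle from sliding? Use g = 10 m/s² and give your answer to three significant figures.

0.221

v = 33.4/3.6 = 9.278 m/s.
Friction provides the centripetal force: μ_s m g = m v²/r, so μ_s = v²/(g r) = (9.278)²/(10.0 × 38.9) = 86.08/389.0 = 0.2213.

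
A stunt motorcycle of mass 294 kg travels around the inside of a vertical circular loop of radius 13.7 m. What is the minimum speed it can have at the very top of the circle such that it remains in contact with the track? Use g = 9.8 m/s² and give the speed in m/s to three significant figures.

11.6 m/s

At the highest point the centre is directly below, so both the weight and N act inward: N + mg = mv²/r.
At minimum speed N → 0, so mg = mv_min²/r ⇒ v_min = √(g r) = √(9.8 × 13.7) = 11.59 m/s.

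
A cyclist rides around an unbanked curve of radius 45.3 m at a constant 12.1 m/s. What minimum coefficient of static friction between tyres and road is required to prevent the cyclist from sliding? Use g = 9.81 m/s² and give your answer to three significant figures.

0.329

Friction provides the centripetal force: μ_s m g = m v²/r, so μ_s = v²/(g r) = (12.10)²/(9.81 × 45.3) = 146.4/444.4 = 0.3295.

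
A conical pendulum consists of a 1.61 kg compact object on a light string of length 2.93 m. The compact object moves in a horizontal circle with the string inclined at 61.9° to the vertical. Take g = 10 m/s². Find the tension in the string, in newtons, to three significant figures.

34.2 N

Vertically the bob has no acceleration, so T cosθ = mg.
T = mg/cosθ = 1.61 × 10.0 / cos 61.9° = 16.10/0.4710 = 34.18 N.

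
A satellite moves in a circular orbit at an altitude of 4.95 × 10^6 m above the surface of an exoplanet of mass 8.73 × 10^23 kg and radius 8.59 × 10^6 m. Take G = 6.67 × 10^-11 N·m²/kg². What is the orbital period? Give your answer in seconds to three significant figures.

r = R + h = 8.59 × 10^6 + 4.95 × 10^6 = 1.354 × 10^7 m. Gravity provides the centripetal force: G M m / r² = m v² / r ⇒ v = √(GM/r) = 2074 m/s.
T = 2πr/v = 2π × 1.354 × 10^7 / 2074 = 41020 s.

41000 s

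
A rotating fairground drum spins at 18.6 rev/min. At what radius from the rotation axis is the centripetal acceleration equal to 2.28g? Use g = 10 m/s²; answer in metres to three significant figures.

ω = 18.6 rev/min × 2π/60 = 1.948 rad/s.
a_c = ω²r = 2.28g ⇒ r = 2.28 × 10.0 / (1.948)² = 22.80/3.794 = 6.010 m.

6.01 m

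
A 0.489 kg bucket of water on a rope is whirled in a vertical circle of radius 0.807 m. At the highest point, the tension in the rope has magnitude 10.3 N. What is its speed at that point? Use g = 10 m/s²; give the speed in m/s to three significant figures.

5.01 m/s

At the top, T + mg = mv²/r, so v = √(r(T/m + g)) = √(0.807 × (10.3/0.489 + 10.0)) = √(0.807 × 31.06) = √25.07 = 5.007 m/s.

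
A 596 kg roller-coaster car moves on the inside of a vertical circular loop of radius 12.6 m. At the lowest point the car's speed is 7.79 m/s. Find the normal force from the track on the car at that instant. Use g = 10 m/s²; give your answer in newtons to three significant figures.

8830 N

At the lowest point, N points up (toward the centre) and the weight mg points down (away from the centre), so the net inward force is N − mg = mv²/r.
N = m(v²/r + g) = 596 × ((7.79)²/12.6 + 10.0) = 596 × (4.816 + 10.0) = 596 × 14.82 = 8830 N.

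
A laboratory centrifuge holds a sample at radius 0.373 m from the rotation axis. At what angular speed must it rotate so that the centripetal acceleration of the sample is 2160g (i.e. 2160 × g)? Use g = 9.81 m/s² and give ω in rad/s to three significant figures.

Centripetal acceleration a_c = ω²r. Setting ω²r = 2160g:
ω = √(2160g / r) = √(2160 × 9.81 / 0.373) = √56810 = 238.3 rad/s.

238 rad/s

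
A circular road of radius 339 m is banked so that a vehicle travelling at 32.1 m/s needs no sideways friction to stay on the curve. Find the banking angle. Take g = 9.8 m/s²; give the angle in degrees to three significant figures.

With no friction, the horizontal component of the normal force provides the centripetal force: N sinθ = mv²/r, while N cosθ = mg vertically.
Dividing: tanθ = v²/(r g) = (32.1)²/(339 × 9.8) = 1030/3322 = 0.3102.
θ = arctan(0.3102) = 17.23°.

17.2°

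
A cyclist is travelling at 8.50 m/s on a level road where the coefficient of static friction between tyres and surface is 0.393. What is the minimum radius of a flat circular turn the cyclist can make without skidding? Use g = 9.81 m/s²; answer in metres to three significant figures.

18.7 m

At the limit, μ_s m g = m v²/r, so r_min = v²/(μ_s g) = (8.50)²/(0.393 × 9.81) = 72.25/3.855 = 18.74 m.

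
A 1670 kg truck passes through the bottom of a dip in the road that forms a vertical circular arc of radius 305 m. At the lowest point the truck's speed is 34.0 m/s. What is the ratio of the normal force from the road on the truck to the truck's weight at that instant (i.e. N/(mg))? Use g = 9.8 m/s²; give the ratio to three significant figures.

1.39

At the bottom, N − mg = mv²/r, so N = m(v²/r + g) and N/(mg) = v²/(rg) + 1 = (34.0)²/(305 × 9.8) + 1 = 0.3868 + 1 = 1.387.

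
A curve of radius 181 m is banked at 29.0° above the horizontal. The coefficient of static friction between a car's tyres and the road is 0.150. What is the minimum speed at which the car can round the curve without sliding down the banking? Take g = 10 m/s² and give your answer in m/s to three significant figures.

26.0 m/s

At the minimum speed, friction acts up the slope at its limiting value f = μN. Radially (horizontal, toward centre): N sinθ − μN cosθ = mv²/r. Vertically: N cosθ + μN sinθ = mg.
Dividing: v² = r g (sinθ − μcosθ)/(cosθ + μsinθ).
sinθ − μcosθ = 0.4848 − 0.150×0.8746 = 0.3536; cosθ + μsinθ = 0.8746 + 0.150×0.4848 = 0.9473.
v² = 181 × 10.0 × 0.3536/0.9473 = 675.6 m²/s², so v = 25.99 m/s.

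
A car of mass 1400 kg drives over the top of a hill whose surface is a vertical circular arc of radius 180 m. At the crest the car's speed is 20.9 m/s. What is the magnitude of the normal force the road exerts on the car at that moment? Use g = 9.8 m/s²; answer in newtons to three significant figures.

10300 N

At the crest the centripetal acceleration points downward (toward the centre of the arc), so mg − N = mv²/r.
N = m(g − v²/r) = 1400 × (9.8 − (20.9)²/180) = 1400 × (9.8 − 2.427) = 1400 × 7.373 = 10320 N.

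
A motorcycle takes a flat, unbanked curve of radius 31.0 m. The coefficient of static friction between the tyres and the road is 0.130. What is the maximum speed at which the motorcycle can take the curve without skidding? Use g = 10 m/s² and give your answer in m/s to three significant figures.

Friction provides the centripetal force on a flat curve. At maximum speed it is at its limiting value: μ_s m g = m v²/r.
Mass cancels: v_max = √(μ_s g r) = √(0.130 × 10.0 × 31.0) = √40.30 = 6.348 m/s.

6.35 m/s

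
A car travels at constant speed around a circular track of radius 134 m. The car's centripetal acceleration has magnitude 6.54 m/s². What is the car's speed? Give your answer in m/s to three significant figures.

a_c = v²/r ⇒ v = √(a_c · r) = √(6.54 × 134) = √876.4 = 29.60 m/s.

29.6 m/s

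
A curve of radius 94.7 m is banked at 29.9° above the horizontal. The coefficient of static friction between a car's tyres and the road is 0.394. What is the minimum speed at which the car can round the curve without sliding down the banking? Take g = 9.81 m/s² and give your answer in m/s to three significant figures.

11.7 m/s

At the minimum speed, friction acts up the slope at its limiting value f = μN. Radially (horizontal, toward centre): N sinθ − μN cosθ = mv²/r. Vertically: N cosθ + μN sinθ = mg.
Dividing: v² = r g (sinθ − μcosθ)/(cosθ + μsinθ).
sinθ − μcosθ = 0.4985 − 0.394×0.8669 = 0.1569; cosθ + μsinθ = 0.8669 + 0.394×0.4985 = 1.063.
v² = 94.7 × 9.81 × 0.1569/1.063 = 137.1 m²/s², so v = 11.71 m/s.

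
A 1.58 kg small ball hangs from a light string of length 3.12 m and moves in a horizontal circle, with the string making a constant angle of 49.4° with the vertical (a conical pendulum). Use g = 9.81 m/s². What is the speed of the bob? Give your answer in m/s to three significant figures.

5.21 m/s

The radius of the circle is r = L sinθ = 3.12 × sin 49.4° = 2.369 m.
Horizontally T sinθ = mv²/r and vertically T cosθ = mg, so tanθ = v²/(rg).
v = √(r g tanθ) = √(2.369 × 9.81 × 1.167) = √27.11 = 5.207 m/s.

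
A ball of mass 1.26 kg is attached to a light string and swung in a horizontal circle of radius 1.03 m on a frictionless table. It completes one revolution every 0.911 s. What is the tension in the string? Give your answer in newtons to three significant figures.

v = 2πr/T = 2π × 1.03/0.911 = 7.104 m/s.
The tension is the only horizontal force, so it supplies the full centripetal force: T = m v²/r = 1.26 × (7.104)²/1.03 = 1.26 × 50.47/1.03 = 61.73 N.

61.7 N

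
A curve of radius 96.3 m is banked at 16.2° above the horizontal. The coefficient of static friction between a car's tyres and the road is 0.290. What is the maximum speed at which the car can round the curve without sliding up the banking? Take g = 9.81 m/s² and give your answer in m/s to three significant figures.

At the maximum speed, friction acts down the slope at its limiting value f = μN. Radially (horizontal, toward centre): N sinθ + μN cosθ = mv²/r. Vertically: N cosθ − μN sinθ = mg.
Dividing: v² = r g (sinθ + μcosθ)/(cosθ − μsinθ).
sinθ + μcosθ = 0.2790 + 0.290×0.9603 = 0.5575; cosθ − μsinθ = 0.9603 − 0.290×0.2790 = 0.8794.
v² = 96.3 × 9.81 × 0.5575/0.8794 = 598.9 m²/s², so v = 24.47 m/s.

24.5 m/s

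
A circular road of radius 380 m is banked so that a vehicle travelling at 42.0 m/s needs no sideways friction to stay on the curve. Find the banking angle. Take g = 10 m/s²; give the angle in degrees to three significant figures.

With no friction, the horizontal component of the normal force provides the centripetal force: N sinθ = mv²/r, while N cosθ = mg vertically.
Dividing: tanθ = v²/(r g) = (42.0)²/(380 × 10.0) = 1764/3800 = 0.4642.
θ = arctan(0.4642) = 24.90°.

24.9°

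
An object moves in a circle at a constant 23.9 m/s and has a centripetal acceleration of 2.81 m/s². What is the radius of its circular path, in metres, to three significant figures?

203 m

a_c = v²/r ⇒ r = v²/a_c = (23.9)²/2.81 = 571.2/2.81 = 203.3 m.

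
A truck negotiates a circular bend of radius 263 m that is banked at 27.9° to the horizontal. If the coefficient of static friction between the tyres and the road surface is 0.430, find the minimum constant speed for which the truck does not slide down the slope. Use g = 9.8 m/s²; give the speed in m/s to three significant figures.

At the minimum speed, friction acts up the slope at its limiting value f = μN. Radially (horizontal, toward centre): N sinθ − μN cosθ = mv²/r. Vertically: N cosθ + μN sinθ = mg.
Dividing: v² = r g (sinθ − μcosθ)/(cosθ + μsinθ).
sinθ − μcosθ = 0.4679 − 0.430×0.8838 = 0.08791; cosθ + μsinθ = 0.8838 + 0.430×0.4679 = 1.085.
v² = 263 × 9.8 × 0.08791/1.085 = 208.8 m²/s², so v = 14.45 m/s.

14.5 m/s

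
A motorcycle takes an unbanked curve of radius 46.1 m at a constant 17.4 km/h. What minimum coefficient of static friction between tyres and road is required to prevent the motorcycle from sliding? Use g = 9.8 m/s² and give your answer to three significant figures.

v = 17.4/3.6 = 4.833 m/s.
Friction provides the centripetal force: μ_s m g = m v²/r, so μ_s = v²/(g r) = (4.833)²/(9.8 × 46.1) = 23.36/451.8 = 0.05171.

0.0517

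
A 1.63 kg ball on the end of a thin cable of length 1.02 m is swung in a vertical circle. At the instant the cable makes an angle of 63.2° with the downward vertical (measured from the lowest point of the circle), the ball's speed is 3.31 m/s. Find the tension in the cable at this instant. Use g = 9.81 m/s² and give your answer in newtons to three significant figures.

24.7 N

Take the radial direction toward the centre of the circle as positive. The component of the weight along the string toward the centre is −mg cos φ (φ measured from the bottom), so Newton's second law along the string gives T − mg cos φ = m v²/r.
cos 63.2° = 0.4509, so T = m(v²/r + g cos φ) = 1.63 × ((3.31)²/1.02 + 9.81 × 0.4509) = 1.63 × (10.74 + (4.423)) = 1.63 × 15.16 = 24.72 N.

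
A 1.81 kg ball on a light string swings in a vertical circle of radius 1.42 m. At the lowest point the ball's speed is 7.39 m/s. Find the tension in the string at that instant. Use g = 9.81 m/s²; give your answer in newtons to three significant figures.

87.4 N

At the lowest point, T points up (toward the centre) and the weight mg points down (away from the centre), so the net inward force is T − mg = mv²/r.
T = m(v²/r + g) = 1.81 × ((7.39)²/1.42 + 9.81) = 1.81 × (38.46 + 9.81) = 1.81 × 48.27 = 87.37 N.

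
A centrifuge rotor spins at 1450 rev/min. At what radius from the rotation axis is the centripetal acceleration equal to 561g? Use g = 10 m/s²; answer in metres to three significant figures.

0.243 m

ω = 1450 rev/min × 2π/60 = 151.8 rad/s.
a_c = ω²r = 561g ⇒ r = 561 × 10.0 / (151.8)² = 5610/23060 = 0.2433 m.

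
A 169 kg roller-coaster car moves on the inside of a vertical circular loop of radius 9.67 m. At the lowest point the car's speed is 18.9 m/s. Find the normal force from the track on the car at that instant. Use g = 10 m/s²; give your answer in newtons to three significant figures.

At the lowest point, N points up (toward the centre) and the weight mg points down (away from the centre), so the net inward force is N − mg = mv²/r.
N = m(v²/r + g) = 169 × ((18.9)²/9.67 + 10.0) = 169 × (36.94 + 10.0) = 169 × 46.94 = 7933 N.

7930 N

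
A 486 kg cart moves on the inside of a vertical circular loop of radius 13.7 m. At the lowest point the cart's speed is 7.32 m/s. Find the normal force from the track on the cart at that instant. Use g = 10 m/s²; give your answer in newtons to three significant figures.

At the lowest point, N points up (toward the centre) and the weight mg points down (away from the centre), so the net inward force is N − mg = mv²/r.
N = m(v²/r + g) = 486 × ((7.32)²/13.7 + 10.0) = 486 × (3.911 + 10.0) = 486 × 13.91 = 6761 N.

6760 N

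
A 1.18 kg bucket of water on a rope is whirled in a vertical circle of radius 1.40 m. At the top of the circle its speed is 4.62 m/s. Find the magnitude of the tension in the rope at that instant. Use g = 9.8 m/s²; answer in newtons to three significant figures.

6.43 N

At the top, both T and the weight mg point inward (toward the centre), so T + mg = mv²/r.
T = m(v²/r − g) = 1.18 × ((4.62)²/1.40 − 9.8) = 1.18 × (15.25 − 9.8) = 1.18 × 5.446 = 6.426 N.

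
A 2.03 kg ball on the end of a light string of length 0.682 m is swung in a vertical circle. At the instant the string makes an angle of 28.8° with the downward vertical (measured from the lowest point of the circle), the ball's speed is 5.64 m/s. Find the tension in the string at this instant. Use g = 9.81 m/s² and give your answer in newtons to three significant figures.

112 N

Take the radial direction toward the centre of the circle as positive. The component of the weight along the string toward the centre is −mg cos φ (φ measured from the bottom), so Newton's second law along the string gives T − mg cos φ = m v²/r.
cos 28.8° = 0.8763, so T = m(v²/r + g cos φ) = 2.03 × ((5.64)²/0.682 + 9.81 × 0.8763) = 2.03 × (46.64 + (8.597)) = 2.03 × 55.24 = 112.1 N.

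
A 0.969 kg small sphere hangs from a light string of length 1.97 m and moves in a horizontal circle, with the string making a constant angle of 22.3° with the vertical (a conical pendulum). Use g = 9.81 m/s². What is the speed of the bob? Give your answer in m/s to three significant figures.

The radius of the circle is r = L sinθ = 1.97 × sin 22.3° = 0.7475 m.
Horizontally T sinθ = mv²/r and vertically T cosθ = mg, so tanθ = v²/(rg).
v = √(r g tanθ) = √(0.7475 × 9.81 × 0.4101) = √3.008 = 1.734 m/s.

1.73 m/s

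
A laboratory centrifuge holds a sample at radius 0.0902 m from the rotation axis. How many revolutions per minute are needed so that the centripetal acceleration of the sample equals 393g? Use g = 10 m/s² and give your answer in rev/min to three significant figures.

Require ω²r = 393g, so ω = √(393 × 10.0/0.0902) = 208.7 rad/s.
In rev/min: ω × 60/(2π) = 208.7 × 60/(2π) = 1993 rev/min.

1990 rev/min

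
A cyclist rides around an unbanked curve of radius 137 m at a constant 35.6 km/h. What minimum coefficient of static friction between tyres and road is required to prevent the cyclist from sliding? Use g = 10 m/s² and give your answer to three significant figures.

0.0714

v = 35.6/3.6 = 9.889 m/s.
Friction provides the centripetal force: μ_s m g = m v²/r, so μ_s = v²/(g r) = (9.889)²/(10.0 × 137) = 97.79/1370 = 0.07138.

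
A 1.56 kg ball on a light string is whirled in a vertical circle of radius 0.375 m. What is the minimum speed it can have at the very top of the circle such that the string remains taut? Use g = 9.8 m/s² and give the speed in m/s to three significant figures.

At the top, both weight mg and T point toward the centre: T + mg = mv²/r.
At minimum speed T → 0, so mg = mv_min²/r ⇒ v_min = √(g r) = √(9.8 × 0.375) = 1.917 m/s.

1.92 m/s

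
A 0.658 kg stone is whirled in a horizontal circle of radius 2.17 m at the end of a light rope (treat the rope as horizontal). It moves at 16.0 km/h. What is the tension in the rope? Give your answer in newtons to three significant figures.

5.99 N

v = 16.0 km/h = 16.0/3.6 = 4.444 m/s.
The tension is the only horizontal force, so it supplies the full centripetal force: T = m v²/r = 0.658 × (4.444)²/2.17 = 0.658 × 19.75/2.17 = 5.990 N.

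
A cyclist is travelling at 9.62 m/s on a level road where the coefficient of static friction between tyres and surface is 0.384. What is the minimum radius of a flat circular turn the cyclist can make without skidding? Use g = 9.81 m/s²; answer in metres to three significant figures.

At the limit, μ_s m g = m v²/r, so r_min = v²/(μ_s g) = (9.62)²/(0.384 × 9.81) = 92.54/3.767 = 24.57 m.

24.6 m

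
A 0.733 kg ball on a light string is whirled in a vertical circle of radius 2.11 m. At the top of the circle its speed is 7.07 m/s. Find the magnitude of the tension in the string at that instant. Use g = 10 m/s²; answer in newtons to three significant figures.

At the top, both T and the weight mg point inward (toward the centre), so T + mg = mv²/r.
T = m(v²/r − g) = 0.733 × ((7.07)²/2.11 − 10.0) = 0.733 × (23.69 − 10.0) = 0.733 × 13.69 = 10.03 N.

10.0 N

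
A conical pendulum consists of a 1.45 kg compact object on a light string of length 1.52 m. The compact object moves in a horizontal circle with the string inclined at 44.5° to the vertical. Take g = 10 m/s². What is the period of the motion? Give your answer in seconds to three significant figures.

r = L sinθ = 1.065 m. From T sinθ = mω²r and T cosθ = mg: tanθ = ω²r/g, so ω² = g tanθ / r = g/(L cosθ).
ω = √(g/(L cosθ)) = √(10.0/(1.52 × 0.7133)) = √9.224 = 3.037 rad/s.
Period = 2π/ω = 2.069 s.

2.07 s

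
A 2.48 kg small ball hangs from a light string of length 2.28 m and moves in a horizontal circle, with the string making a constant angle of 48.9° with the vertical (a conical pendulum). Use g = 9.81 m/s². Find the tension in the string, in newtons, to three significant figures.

Vertically the bob has no acceleration, so T cosθ = mg.
T = mg/cosθ = 2.48 × 9.81 / cos 48.9° = 24.33/0.6574 = 37.01 N.

37.0 N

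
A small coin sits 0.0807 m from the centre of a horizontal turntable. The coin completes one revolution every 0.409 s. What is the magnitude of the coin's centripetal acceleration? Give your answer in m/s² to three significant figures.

v = 2πr/T = 2π × 0.0807/0.409 = 1.240 m/s.
a_c = v²/r = (1.240)²/0.0807 = 1.537/0.0807 = 19.05 m/s².

19.0 m/s²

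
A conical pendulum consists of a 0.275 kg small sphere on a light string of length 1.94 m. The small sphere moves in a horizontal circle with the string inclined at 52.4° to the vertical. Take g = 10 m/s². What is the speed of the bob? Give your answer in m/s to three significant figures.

4.47 m/s

The radius of the circle is r = L sinθ = 1.94 × sin 52.4° = 1.537 m.
Horizontally T sinθ = mv²/r and vertically T cosθ = mg, so tanθ = v²/(rg).
v = √(r g tanθ) = √(1.537 × 10.0 × 1.299) = √19.96 = 4.468 m/s.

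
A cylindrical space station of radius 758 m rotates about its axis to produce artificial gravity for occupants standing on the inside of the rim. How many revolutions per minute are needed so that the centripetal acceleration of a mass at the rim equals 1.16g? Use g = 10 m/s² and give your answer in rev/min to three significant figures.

Require ω²r = 1.16g, so ω = √(1.16 × 10.0/758) = 0.1237 rad/s.
In rev/min: ω × 60/(2π) = 0.1237 × 60/(2π) = 1.181 rev/min.

1.18 rev/min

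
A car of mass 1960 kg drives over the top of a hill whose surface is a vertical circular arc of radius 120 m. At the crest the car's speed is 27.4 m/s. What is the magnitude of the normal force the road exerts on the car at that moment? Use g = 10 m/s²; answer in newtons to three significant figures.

At the crest the centripetal acceleration points downward (toward the centre of the arc), so mg − N = mv²/r.
N = m(g − v²/r) = 1960 × (10.0 − (27.4)²/120) = 1960 × (10.0 − 6.256) = 1960 × 3.744 = 7338 N.

7340 N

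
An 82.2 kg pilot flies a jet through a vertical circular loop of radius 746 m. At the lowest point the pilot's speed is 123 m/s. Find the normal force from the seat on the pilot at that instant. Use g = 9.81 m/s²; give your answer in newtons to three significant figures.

2470 N

At the lowest point, N points up (toward the centre) and the weight mg points down (away from the centre), so the net inward force is N − mg = mv²/r.
N = m(v²/r + g) = 82.2 × ((123)²/746 + 9.81) = 82.2 × (20.28 + 9.81) = 82.2 × 30.09 = 2473 N.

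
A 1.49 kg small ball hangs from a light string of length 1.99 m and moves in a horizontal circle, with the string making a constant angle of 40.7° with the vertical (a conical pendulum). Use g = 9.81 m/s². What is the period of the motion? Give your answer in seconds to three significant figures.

r = L sinθ = 1.298 m. From T sinθ = mω²r and T cosθ = mg: tanθ = ω²r/g, so ω² = g tanθ / r = g/(L cosθ).
ω = √(g/(L cosθ)) = √(9.81/(1.99 × 0.7581)) = √6.502 = 2.550 rad/s.
Period = 2π/ω = 2.464 s.

2.46 s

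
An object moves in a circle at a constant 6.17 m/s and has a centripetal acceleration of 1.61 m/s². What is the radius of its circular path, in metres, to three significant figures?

23.6 m

a_c = v²/r ⇒ r = v²/a_c = (6.17)²/1.61 = 38.07/1.61 = 23.65 m.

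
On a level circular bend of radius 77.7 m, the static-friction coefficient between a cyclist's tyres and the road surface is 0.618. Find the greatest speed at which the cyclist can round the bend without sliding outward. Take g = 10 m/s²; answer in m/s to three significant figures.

On a flat curve, static friction is the only horizontal force, so it must supply the full centripetal force: μ_s m g = m v²/r.
Mass cancels: v_max = √(μ_s g r) = √(0.618 × 10.0 × 77.7) = √480.2 = 21.91 m/s.

21.9 m/s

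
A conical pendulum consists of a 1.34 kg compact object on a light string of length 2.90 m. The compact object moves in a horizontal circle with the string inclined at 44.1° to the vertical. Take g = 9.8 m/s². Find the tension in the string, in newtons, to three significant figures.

18.3 N

Vertically the bob has no acceleration, so T cosθ = mg.
T = mg/cosθ = 1.34 × 9.8 / cos 44.1° = 13.13/0.7181 = 18.29 N.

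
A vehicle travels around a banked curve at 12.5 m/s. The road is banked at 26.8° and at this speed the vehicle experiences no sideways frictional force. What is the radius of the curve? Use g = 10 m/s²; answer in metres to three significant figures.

30.9 m

Frictionless banking: tanθ = v²/(rg), so r = v²/(g tanθ).
r = (12.5)²/(10.0 × tan 26.8°) = 156.2/(10.0 × 0.5051) = 156.2/5.051 = 30.93 m.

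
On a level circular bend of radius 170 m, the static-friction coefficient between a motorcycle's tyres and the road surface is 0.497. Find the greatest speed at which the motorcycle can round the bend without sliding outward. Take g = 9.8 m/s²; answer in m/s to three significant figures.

28.8 m/s

The only inward force on a level bend is static friction, so at the limit f_s = μ_s N = μ_s m g = m v²/r.
Mass cancels: v_max = √(μ_s g r) = √(0.497 × 9.8 × 170) = √828.0 = 28.78 m/s.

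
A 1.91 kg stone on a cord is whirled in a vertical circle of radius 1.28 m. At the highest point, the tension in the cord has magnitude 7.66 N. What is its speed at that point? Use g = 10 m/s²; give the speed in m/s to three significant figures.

4.23 m/s

At the top, T + mg = mv²/r, so v = √(r(T/m + g)) = √(1.28 × (7.66/1.91 + 10.0)) = √(1.28 × 14.01) = √17.93 = 4.235 m/s.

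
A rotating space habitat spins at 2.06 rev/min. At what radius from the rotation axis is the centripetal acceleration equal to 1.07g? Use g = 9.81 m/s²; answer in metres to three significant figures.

226 m

ω = 2.06 rev/min × 2π/60 = 0.2157 rad/s.
a_c = ω²r = 1.07g ⇒ r = 1.07 × 9.81 / (0.2157)² = 10.50/0.04654 = 225.6 m.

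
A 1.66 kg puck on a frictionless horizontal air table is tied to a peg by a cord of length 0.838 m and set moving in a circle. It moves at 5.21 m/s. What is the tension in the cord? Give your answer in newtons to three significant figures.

53.8 N

The tension is the only horizontal force, so it supplies the full centripetal force: T = m v²/r = 1.66 × (5.210)²/0.838 = 1.66 × 27.14/0.838 = 53.77 N.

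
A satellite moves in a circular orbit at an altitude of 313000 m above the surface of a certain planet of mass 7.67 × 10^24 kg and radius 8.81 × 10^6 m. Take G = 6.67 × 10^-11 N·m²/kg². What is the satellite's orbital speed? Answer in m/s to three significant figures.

7490 m/s

Orbital radius r = R + h = 8.81 × 10^6 + 313000 = 9.123 × 10^6 m.
Gravity supplies the centripetal force: G M m / r² = m v² / r, so v = √(GM/r).
v = √(6.67 × 10^-11 × 7.67 × 10^24 / 9.123 × 10^6) = √(5.608 × 10^7) = 7488 m/s.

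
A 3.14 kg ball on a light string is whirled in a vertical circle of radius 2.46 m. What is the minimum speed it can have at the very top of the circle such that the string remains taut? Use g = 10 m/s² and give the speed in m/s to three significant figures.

4.96 m/s

At the top, both weight mg and T point toward the centre: T + mg = mv²/r.
At minimum speed T → 0, so mg = mv_min²/r ⇒ v_min = √(g r) = √(10.0 × 2.46) = 4.960 m/s.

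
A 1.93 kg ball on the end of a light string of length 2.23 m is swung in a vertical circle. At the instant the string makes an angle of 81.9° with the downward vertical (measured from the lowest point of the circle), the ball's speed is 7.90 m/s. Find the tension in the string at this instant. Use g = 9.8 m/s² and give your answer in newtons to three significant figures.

56.7 N

Take the radial direction toward the centre of the circle as positive. The component of the weight along the string toward the centre is −mg cos φ (φ measured from the bottom), so Newton's second law along the string gives T − mg cos φ = m v²/r.
cos 81.9° = 0.1409, so T = m(v²/r + g cos φ) = 1.93 × ((7.90)²/2.23 + 9.8 × 0.1409) = 1.93 × (27.99 + (1.381)) = 1.93 × 29.37 = 56.68 N.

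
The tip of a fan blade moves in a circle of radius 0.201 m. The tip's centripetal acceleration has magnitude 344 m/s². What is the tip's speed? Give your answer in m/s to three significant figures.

8.32 m/s

a_c = v²/r ⇒ v = √(a_c · r) = √(344 × 0.201) = √69.14 = 8.315 m/s.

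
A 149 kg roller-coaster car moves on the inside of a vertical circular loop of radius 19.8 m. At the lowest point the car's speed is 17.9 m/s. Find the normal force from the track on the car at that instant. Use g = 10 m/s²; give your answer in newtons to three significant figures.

3900 N

At the lowest point, N points up (toward the centre) and the weight mg points down (away from the centre), so the net inward force is N − mg = mv²/r.
N = m(v²/r + g) = 149 × ((17.9)²/19.8 + 10.0) = 149 × (16.18 + 10.0) = 149 × 26.18 = 3901 N.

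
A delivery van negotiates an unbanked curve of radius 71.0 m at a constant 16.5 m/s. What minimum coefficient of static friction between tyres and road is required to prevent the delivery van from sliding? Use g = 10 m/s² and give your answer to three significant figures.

0.383

Friction provides the centripetal force: μ_s m g = m v²/r, so μ_s = v²/(g r) = (16.50)²/(10.0 × 71.0) = 272.2/710.0 = 0.3835.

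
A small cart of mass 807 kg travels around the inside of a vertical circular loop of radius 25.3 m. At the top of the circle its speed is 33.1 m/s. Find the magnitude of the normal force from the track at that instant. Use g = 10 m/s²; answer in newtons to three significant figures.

26900 N

At the top, both N and the weight mg point inward (toward the centre), so N + mg = mv²/r.
N = m(v²/r − g) = 807 × ((33.1)²/25.3 − 10.0) = 807 × (43.30 − 10.0) = 807 × 33.30 = 26880 N.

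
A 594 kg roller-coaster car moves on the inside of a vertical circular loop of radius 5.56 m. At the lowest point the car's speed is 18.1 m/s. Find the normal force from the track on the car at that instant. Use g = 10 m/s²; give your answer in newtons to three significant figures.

40900 N

At the lowest point, N points up (toward the centre) and the weight mg points down (away from the centre), so the net inward force is N − mg = mv²/r.
N = m(v²/r + g) = 594 × ((18.1)²/5.56 + 10.0) = 594 × (58.92 + 10.0) = 594 × 68.92 = 40940 N.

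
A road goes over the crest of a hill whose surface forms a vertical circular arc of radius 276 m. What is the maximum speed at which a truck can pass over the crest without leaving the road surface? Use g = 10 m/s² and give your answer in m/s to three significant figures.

52.5 m/s

At the crest the centre of the circle is below the truck, so the net downward (centripetal) force is mg − N = mv²/r.
The truck leaves the road when N → 0, giving v_max = √(g r) = √(10.0 × 276) = 52.54 m/s.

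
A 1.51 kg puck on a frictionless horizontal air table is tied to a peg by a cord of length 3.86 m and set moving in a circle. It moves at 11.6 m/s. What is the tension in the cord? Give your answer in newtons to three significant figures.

The tension is the only horizontal force, so it supplies the full centripetal force: T = m v²/r = 1.51 × (11.60)²/3.86 = 1.51 × 134.6/3.86 = 52.64 N.

52.6 N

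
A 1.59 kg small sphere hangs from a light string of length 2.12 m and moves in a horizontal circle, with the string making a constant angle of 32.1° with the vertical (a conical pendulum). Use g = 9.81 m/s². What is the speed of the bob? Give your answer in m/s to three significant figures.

The radius of the circle is r = L sinθ = 2.12 × sin 32.1° = 1.127 m.
Horizontally T sinθ = mv²/r and vertically T cosθ = mg, so tanθ = v²/(rg).
v = √(r g tanθ) = √(1.127 × 9.81 × 0.6273) = √6.933 = 2.633 m/s.

2.63 m/s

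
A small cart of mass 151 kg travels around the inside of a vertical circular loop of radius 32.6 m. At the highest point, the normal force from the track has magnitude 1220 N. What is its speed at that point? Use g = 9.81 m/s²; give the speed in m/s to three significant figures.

24.1 m/s

At the top, N + mg = mv²/r, so v = √(r(N/m + g)) = √(32.6 × (1220/151 + 9.81)) = √(32.6 × 17.89) = √583.2 = 24.15 m/s.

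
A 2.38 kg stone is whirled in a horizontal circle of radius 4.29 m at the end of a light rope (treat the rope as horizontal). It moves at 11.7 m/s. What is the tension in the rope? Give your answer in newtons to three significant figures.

The tension is the only horizontal force, so it supplies the full centripetal force: T = m v²/r = 2.38 × (11.70)²/4.29 = 2.38 × 136.9/4.29 = 75.94 N.

75.9 N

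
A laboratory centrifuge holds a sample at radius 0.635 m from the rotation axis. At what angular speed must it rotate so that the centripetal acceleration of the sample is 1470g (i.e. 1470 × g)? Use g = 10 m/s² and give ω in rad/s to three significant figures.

Centripetal acceleration a_c = ω²r. Setting ω²r = 1470g:
ω = √(1470g / r) = √(1470 × 10.0 / 0.635) = √23150 = 152.1 rad/s.

152 rad/s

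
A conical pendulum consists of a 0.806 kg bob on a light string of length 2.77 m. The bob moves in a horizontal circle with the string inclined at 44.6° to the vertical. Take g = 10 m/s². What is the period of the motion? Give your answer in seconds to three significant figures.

2.79 s

r = L sinθ = 1.945 m. From T sinθ = mω²r and T cosθ = mg: tanθ = ω²r/g, so ω² = g tanθ / r = g/(L cosθ).
ω = √(g/(L cosθ)) = √(10.0/(2.77 × 0.7120)) = √5.070 = 2.252 rad/s.
Period = 2π/ω = 2.790 s.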